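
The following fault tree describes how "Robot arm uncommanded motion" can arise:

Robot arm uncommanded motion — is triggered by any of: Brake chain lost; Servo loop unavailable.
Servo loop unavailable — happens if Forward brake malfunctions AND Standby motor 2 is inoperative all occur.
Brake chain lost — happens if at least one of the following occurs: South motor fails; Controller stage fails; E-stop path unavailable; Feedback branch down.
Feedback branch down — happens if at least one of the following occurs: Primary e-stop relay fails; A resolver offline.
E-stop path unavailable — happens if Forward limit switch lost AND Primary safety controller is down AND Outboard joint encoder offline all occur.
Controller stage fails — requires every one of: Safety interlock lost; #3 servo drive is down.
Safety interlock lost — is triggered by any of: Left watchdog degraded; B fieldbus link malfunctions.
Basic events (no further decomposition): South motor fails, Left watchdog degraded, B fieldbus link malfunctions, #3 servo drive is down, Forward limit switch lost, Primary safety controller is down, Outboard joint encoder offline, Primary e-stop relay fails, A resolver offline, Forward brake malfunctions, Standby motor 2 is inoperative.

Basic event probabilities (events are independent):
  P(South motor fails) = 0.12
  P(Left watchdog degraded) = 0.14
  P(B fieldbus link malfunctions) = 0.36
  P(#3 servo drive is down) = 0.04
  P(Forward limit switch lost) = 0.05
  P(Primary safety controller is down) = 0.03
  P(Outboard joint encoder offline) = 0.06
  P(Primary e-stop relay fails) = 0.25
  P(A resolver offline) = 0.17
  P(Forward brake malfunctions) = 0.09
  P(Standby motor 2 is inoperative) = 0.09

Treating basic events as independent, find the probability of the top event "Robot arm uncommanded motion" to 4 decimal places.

P(Safety interlock lost) [OR] = 1 − (1−0.14) × (1−0.36) = 0.449600
P(Controller stage fails) [AND] = 0.449600 × 0.04 = 0.017984
P(E-stop path unavailable) [AND] = 0.05 × 0.03 × 0.06 = 0.000090
P(Feedback branch down) [OR] = 1 − (1−0.25) × (1−0.17) = 0.377500
P(Brake chain lost) [OR] = 1 − (1−0.12) × (1−0.017984) × (1−0.000090) × (1−0.377500) = 0.462100
P(Servo loop unavailable) [AND] = 0.09 × 0.09 = 0.008100
P(Robot arm uncommanded motion) [OR] = 1 − (1−0.462100) × (1−0.008100) = 0.466457
Rounded to 4 decimal places: P(Robot arm uncommanded motion) ≈ 0.4665.

0.4665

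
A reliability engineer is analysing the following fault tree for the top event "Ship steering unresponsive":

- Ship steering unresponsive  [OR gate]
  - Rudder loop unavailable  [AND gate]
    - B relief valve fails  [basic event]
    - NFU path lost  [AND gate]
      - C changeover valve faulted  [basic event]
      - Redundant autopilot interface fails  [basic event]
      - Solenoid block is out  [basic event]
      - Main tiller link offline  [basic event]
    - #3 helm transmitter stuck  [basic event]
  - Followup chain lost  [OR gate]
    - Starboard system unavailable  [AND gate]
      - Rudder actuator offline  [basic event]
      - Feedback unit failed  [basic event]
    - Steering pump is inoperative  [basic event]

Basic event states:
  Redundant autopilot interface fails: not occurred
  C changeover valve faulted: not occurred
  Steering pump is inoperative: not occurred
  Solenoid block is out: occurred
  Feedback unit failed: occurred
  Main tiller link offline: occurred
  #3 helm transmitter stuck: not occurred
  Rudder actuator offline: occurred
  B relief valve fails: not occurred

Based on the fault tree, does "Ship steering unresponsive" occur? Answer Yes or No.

NFU path lost [AND]: C changeover valve faulted=not, Redundant autopilot interface fails=not, Solenoid block is out=occurs, Main tiller link offline=occurs → not all inputs occur → does not occur.
Rudder loop unavailable [AND]: B relief valve fails=not, NFU path lost=not, #3 helm transmitter stuck=not → not all inputs occur → does not occur.
Starboard system unavailable [AND]: Rudder actuator offline=occurs, Feedback unit failed=occurs → all inputs occur → occurs.
Followup chain lost [OR]: Starboard system unavailable=occurs, Steering pump is inoperative=not → at least one input occurs → occurs.
Ship steering unresponsive [OR]: Rudder loop unavailable=not, Followup chain lost=occurs → at least one input occurs → occurs.

Yes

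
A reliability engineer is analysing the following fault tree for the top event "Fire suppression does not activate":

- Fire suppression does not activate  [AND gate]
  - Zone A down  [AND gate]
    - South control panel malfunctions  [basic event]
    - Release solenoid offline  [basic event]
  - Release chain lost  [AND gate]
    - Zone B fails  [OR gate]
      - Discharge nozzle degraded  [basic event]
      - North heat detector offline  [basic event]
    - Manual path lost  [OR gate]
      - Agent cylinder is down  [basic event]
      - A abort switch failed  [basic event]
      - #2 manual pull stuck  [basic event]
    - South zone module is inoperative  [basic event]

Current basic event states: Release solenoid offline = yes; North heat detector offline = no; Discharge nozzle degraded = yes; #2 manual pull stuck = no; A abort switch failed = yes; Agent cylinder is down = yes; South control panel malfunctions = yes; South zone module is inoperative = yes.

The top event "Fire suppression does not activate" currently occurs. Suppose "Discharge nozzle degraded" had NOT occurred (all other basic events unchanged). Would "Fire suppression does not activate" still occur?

Counterfactual: set "Discharge nozzle degraded" to not occurred.
Zone A down [AND]: South control panel malfunctions=occurs, Release solenoid offline=occurs → all inputs occur → occurs.
Zone B fails [OR]: Discharge nozzle degraded=not, North heat detector offline=not → no input occurs → does not occur.
Manual path lost [OR]: Agent cylinder is down=occurs, A abort switch failed=occurs, #2 manual pull stuck=not → at least one input occurs → occurs.
Release chain lost [AND]: Zone B fails=not, Manual path lost=occurs, South zone module is inoperative=occurs → not all inputs occur → does not occur.
Fire suppression does not activate [AND]: Zone A down=occurs, Release chain lost=not → not all inputs occur → does not occur.

No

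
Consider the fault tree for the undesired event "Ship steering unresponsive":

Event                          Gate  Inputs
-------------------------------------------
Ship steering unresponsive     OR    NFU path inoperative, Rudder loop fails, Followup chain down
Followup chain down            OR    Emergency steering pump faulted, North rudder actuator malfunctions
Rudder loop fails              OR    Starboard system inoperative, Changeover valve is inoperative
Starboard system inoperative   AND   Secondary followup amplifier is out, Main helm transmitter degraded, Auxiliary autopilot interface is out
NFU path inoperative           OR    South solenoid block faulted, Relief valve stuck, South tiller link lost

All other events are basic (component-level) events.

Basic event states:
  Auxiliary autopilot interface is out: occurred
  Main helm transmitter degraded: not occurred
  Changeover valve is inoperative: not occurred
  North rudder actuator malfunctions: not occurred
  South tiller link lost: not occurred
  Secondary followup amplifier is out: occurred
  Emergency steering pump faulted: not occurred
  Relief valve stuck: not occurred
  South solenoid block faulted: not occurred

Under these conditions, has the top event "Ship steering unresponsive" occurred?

NFU path inoperative [OR]: South solenoid block faulted=not, Relief valve stuck=not, South tiller link lost=not → no input occurs → does not occur.
Starboard system inoperative [AND]: Secondary followup amplifier is out=occurs, Main helm transmitter degraded=not, Auxiliary autopilot interface is out=occurs → not all inputs occur → does not occur.
Rudder loop fails [OR]: Starboard system inoperative=not, Changeover valve is inoperative=not → no input occurs → does not occur.
Followup chain down [OR]: Emergency steering pump faulted=not, North rudder actuator malfunctions=not → no input occurs → does not occur.
Ship steering unresponsive [OR]: NFU path inoperative=not, Rudder loop fails=not, Followup chain down=not → no input occurs → does not occur.

No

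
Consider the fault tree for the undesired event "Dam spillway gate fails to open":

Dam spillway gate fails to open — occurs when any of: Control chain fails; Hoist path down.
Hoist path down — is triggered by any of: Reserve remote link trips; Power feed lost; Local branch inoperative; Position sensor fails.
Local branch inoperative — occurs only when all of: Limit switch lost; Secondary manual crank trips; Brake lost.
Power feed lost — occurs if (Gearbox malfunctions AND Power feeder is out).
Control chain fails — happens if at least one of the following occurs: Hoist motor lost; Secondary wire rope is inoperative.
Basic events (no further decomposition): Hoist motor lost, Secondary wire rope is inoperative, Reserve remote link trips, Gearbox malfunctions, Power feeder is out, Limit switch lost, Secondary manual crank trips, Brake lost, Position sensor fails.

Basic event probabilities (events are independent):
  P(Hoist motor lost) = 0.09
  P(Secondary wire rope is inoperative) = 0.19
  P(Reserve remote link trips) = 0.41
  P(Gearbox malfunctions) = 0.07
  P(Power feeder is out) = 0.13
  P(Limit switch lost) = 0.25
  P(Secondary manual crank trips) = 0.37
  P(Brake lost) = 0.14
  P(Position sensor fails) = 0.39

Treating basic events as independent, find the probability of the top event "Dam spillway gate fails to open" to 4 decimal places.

0.7405

P(Control chain fails) [OR] = 1 − (1−0.09) × (1−0.19) = 0.262900
P(Power feed lost) [AND] = 0.07 × 0.13 = 0.009100
P(Local branch inoperative) [AND] = 0.25 × 0.37 × 0.14 = 0.012950
P(Hoist path down) [OR] = 1 − (1−0.41) × (1−0.009100) × (1−0.012950) × (1−0.39) = 0.647993
P(Dam spillway gate fails to open) [OR] = 1 − (1−0.262900) × (1−0.647993) = 0.740536
Rounded to 4 decimal places: P(Dam spillway gate fails to open) ≈ 0.7405.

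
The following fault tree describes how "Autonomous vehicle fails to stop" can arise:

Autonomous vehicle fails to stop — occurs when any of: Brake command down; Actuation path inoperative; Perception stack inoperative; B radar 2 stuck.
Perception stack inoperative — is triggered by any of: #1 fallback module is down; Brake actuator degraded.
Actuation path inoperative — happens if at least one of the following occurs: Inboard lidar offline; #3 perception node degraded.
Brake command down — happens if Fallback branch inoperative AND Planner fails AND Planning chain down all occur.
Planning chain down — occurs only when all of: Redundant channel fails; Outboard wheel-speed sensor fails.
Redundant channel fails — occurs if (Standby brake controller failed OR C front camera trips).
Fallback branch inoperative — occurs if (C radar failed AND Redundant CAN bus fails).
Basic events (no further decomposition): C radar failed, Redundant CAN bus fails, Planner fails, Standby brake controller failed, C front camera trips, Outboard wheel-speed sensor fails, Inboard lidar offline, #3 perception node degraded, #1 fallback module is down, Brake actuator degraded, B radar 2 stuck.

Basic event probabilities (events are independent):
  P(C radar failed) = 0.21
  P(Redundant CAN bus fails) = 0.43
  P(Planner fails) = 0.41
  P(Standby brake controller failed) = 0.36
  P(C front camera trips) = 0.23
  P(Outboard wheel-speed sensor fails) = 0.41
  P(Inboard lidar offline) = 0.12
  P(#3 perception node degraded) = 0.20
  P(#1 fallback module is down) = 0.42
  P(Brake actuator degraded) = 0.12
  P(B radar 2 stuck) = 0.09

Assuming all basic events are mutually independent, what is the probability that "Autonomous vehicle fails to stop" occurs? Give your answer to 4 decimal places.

P(Fallback branch inoperative) [AND] = 0.21 × 0.43 = 0.090300
P(Redundant channel fails) [OR] = 1 − (1−0.36) × (1−0.23) = 0.507200
P(Planning chain down) [AND] = 0.507200 × 0.41 = 0.207952
P(Brake command down) [AND] = 0.090300 × 0.41 × 0.207952 = 0.007699
P(Actuation path inoperative) [OR] = 1 − (1−0.12) × (1−0.20) = 0.296000
P(Perception stack inoperative) [OR] = 1 − (1−0.42) × (1−0.12) = 0.489600
P(Autonomous vehicle fails to stop) [OR] = 1 − (1−0.007699) × (1−0.296000) × (1−0.489600) × (1−0.09) = 0.675535
Rounded to 4 decimal places: P(Autonomous vehicle fails to stop) ≈ 0.6755.

0.6755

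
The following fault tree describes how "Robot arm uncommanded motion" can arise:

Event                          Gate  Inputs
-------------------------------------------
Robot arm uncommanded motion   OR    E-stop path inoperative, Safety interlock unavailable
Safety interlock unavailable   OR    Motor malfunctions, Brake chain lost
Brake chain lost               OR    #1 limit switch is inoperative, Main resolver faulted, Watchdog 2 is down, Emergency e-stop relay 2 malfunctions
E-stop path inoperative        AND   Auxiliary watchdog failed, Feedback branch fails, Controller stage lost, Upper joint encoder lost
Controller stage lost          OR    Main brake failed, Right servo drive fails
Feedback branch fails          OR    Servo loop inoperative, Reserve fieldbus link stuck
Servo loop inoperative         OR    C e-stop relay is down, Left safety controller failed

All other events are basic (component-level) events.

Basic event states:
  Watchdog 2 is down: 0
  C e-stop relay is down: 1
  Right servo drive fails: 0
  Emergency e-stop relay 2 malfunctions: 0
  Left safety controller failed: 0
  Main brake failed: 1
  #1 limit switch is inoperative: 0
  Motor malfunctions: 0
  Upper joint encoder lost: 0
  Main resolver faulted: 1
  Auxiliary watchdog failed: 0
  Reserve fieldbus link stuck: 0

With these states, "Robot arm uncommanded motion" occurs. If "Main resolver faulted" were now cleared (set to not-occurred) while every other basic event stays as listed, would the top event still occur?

No

Counterfactual: set "Main resolver faulted" to not occurred.
Servo loop inoperative [OR]: C e-stop relay is down=occurs, Left safety controller failed=not → at least one input occurs → occurs.
Feedback branch fails [OR]: Servo loop inoperative=occurs, Reserve fieldbus link stuck=not → at least one input occurs → occurs.
Controller stage lost [OR]: Main brake failed=occurs, Right servo drive fails=not → at least one input occurs → occurs.
E-stop path inoperative [AND]: Auxiliary watchdog failed=not, Feedback branch fails=occurs, Controller stage lost=occurs, Upper joint encoder lost=not → not all inputs occur → does not occur.
Brake chain lost [OR]: #1 limit switch is inoperative=not, Main resolver faulted=not, Watchdog 2 is down=not, Emergency e-stop relay 2 malfunctions=not → no input occurs → does not occur.
Safety interlock unavailable [OR]: Motor malfunctions=not, Brake chain lost=not → no input occurs → does not occur.
Robot arm uncommanded motion [OR]: E-stop path inoperative=not, Safety interlock unavailable=not → no input occurs → does not occur.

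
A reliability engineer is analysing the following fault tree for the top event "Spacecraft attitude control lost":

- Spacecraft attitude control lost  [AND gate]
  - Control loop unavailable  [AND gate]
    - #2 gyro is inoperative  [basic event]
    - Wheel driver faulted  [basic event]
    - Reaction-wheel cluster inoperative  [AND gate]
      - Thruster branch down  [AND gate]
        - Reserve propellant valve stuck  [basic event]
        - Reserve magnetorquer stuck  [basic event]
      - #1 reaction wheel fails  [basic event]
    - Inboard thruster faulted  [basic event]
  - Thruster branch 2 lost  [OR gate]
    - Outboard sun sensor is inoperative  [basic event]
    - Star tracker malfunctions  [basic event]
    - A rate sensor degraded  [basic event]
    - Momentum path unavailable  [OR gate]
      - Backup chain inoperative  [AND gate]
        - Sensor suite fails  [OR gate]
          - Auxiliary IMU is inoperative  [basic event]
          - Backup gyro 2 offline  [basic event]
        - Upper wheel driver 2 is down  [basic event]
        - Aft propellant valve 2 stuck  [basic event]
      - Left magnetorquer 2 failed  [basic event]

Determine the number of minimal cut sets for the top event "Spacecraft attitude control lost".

6

Thruster branch down [AND]: one cut set from each child combined → 1 × 1 = 1 cut set(s).
Reaction-wheel cluster inoperative [AND]: one cut set from each child combined → 1 × 1 = 1 cut set(s).
Control loop unavailable [AND]: one cut set from each child combined → 1 × 1 × 1 × 1 = 1 cut set(s).
Sensor suite fails [OR]: union of children's cut sets → 2 cut set(s).
Backup chain inoperative [AND]: one cut set from each child combined → 2 × 1 × 1 = 2 cut set(s).
Momentum path unavailable [OR]: union of children's cut sets → 3 cut set(s).
Thruster branch 2 lost [OR]: union of children's cut sets → 6 cut set(s).
Spacecraft attitude control lost [AND]: one cut set from each child combined → 1 × 6 = 6 cut set(s).
Minimal cut sets: {#1 reaction wheel fails, #2 gyro is inoperative, Inboard thruster faulted, Outboard sun sensor is inoperative, Reserve magnetorquer stuck, Reserve propellant valve stuck, Wheel driver faulted}; {#1 reaction wheel fails, #2 gyro is inoperative, Inboard thruster faulted, Reserve magnetorquer stuck, Reserve propellant valve stuck, Star tracker malfunctions, Wheel driver faulted}; {#1 reaction wheel fails, #2 gyro is inoperative, A rate sensor degraded, Inboard thruster faulted, Reserve magnetorquer stuck, Reserve propellant valve stuck, Wheel driver faulted}; {#1 reaction wheel fails, #2 gyro is inoperative, Aft propellant valve 2 stuck, Auxiliary IMU is inoperative, Inboard thruster faulted, Reserve magnetorquer stuck, Reserve propellant valve stuck, Upper wheel driver 2 is down, Wheel driver faulted}; {#1 reaction wheel fails, #2 gyro is inoperative, Aft propellant valve 2 stuck, Backup gyro 2 offline, Inboard thruster faulted, Reserve magnetorquer stuck, Reserve propellant valve stuck, Upper wheel driver 2 is down, Wheel driver faulted}; {#1 reaction wheel fails, #2 gyro is inoperative, Inboard thruster faulted, Left magnetorquer 2 failed, Reserve magnetorquer stuck, Reserve propellant valve stuck, Wheel driver faulted}.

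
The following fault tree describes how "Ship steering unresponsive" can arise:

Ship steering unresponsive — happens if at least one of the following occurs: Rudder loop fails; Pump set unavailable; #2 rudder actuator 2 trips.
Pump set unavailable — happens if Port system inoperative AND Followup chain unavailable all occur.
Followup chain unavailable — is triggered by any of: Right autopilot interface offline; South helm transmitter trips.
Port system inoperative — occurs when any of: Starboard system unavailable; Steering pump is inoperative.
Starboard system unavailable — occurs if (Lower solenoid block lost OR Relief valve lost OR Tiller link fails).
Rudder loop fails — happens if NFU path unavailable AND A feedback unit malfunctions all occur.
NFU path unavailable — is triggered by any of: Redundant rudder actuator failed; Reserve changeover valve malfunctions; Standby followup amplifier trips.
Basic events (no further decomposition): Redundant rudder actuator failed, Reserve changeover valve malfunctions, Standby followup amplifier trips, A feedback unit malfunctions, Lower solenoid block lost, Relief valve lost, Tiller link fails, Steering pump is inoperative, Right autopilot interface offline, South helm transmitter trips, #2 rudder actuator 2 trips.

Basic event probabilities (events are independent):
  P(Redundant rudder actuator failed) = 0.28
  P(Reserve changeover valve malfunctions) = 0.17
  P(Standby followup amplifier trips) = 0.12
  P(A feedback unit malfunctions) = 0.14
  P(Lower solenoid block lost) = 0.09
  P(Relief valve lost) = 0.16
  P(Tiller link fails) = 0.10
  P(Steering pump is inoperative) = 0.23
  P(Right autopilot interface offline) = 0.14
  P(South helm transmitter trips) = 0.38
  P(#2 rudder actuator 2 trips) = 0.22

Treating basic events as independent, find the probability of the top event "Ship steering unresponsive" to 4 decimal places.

0.4316

P(NFU path unavailable) [OR] = 1 − (1−0.28) × (1−0.17) × (1−0.12) = 0.474112
P(Rudder loop fails) [AND] = 0.474112 × 0.14 = 0.066376
P(Starboard system unavailable) [OR] = 1 − (1−0.09) × (1−0.16) × (1−0.10) = 0.312040
P(Port system inoperative) [OR] = 1 − (1−0.312040) × (1−0.23) = 0.470271
P(Followup chain unavailable) [OR] = 1 − (1−0.14) × (1−0.38) = 0.466800
P(Pump set unavailable) [AND] = 0.470271 × 0.466800 = 0.219523
P(Ship steering unresponsive) [OR] = 1 − (1−0.066376) × (1−0.219523) × (1−0.22) = 0.431636
Rounded to 4 decimal places: P(Ship steering unresponsive) ≈ 0.4316.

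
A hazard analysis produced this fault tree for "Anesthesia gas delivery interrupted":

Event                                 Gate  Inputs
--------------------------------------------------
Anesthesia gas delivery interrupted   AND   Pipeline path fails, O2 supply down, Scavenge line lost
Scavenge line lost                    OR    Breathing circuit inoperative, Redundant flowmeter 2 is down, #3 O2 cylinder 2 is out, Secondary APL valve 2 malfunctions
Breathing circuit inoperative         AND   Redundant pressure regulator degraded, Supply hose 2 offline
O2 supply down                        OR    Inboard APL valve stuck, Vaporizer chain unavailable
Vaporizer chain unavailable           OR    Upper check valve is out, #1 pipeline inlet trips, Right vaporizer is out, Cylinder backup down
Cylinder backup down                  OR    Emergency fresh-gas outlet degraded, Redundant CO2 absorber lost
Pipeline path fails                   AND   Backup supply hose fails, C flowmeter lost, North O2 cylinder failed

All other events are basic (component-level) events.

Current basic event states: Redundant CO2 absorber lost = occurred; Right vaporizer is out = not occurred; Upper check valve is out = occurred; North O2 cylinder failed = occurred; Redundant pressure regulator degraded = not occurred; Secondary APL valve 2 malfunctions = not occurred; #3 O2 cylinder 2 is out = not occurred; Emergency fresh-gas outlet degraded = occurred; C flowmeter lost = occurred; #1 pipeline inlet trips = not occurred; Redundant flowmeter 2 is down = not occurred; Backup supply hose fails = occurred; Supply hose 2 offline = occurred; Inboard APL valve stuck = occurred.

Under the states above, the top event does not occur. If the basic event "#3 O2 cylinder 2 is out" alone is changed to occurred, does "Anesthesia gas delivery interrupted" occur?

Yes

Counterfactual: set "#3 O2 cylinder 2 is out" to occurred.
Pipeline path fails [AND]: Backup supply hose fails=occurs, C flowmeter lost=occurs, North O2 cylinder failed=occurs → all inputs occur → occurs.
Cylinder backup down [OR]: Emergency fresh-gas outlet degraded=occurs, Redundant CO2 absorber lost=occurs → at least one input occurs → occurs.
Vaporizer chain unavailable [OR]: Upper check valve is out=occurs, #1 pipeline inlet trips=not, Right vaporizer is out=not, Cylinder backup down=occurs → at least one input occurs → occurs.
O2 supply down [OR]: Inboard APL valve stuck=occurs, Vaporizer chain unavailable=occurs → at least one input occurs → occurs.
Breathing circuit inoperative [AND]: Redundant pressure regulator degraded=not, Supply hose 2 offline=occurs → not all inputs occur → does not occur.
Scavenge line lost [OR]: Breathing circuit inoperative=not, Redundant flowmeter 2 is down=not, #3 O2 cylinder 2 is out=occurs, Secondary APL valve 2 malfunctions=not → at least one input occurs → occurs.
Anesthesia gas delivery interrupted [AND]: Pipeline path fails=occurs, O2 supply down=occurs, Scavenge line lost=occurs → all inputs occur → occurs.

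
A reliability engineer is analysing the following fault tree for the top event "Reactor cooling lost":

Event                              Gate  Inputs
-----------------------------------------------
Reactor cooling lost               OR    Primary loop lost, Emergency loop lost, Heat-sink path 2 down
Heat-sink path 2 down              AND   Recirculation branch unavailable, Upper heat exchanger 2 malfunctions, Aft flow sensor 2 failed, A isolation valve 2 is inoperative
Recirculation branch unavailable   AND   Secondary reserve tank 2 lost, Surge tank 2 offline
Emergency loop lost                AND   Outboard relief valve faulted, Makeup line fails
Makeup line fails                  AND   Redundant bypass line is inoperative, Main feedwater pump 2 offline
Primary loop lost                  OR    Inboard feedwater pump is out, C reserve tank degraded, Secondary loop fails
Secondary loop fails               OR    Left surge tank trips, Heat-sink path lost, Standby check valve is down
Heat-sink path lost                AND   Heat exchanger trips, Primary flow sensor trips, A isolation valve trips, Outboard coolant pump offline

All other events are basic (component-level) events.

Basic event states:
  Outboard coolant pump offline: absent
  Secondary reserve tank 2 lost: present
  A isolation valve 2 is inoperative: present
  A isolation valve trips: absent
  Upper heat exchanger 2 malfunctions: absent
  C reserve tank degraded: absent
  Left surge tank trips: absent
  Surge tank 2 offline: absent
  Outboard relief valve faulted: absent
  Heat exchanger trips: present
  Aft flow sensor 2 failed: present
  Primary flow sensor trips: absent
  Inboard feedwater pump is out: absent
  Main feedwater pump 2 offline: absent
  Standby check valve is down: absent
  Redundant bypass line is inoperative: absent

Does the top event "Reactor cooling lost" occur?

No

Heat-sink path lost [AND]: Heat exchanger trips=occurs, Primary flow sensor trips=not, A isolation valve trips=not, Outboard coolant pump offline=not → not all inputs occur → does not occur.
Secondary loop fails [OR]: Left surge tank trips=not, Heat-sink path lost=not, Standby check valve is down=not → no input occurs → does not occur.
Primary loop lost [OR]: Inboard feedwater pump is out=not, C reserve tank degraded=not, Secondary loop fails=not → no input occurs → does not occur.
Makeup line fails [AND]: Redundant bypass line is inoperative=not, Main feedwater pump 2 offline=not → not all inputs occur → does not occur.
Emergency loop lost [AND]: Outboard relief valve faulted=not, Makeup line fails=not → not all inputs occur → does not occur.
Recirculation branch unavailable [AND]: Secondary reserve tank 2 lost=occurs, Surge tank 2 offline=not → not all inputs occur → does not occur.
Heat-sink path 2 down [AND]: Recirculation branch unavailable=not, Upper heat exchanger 2 malfunctions=not, Aft flow sensor 2 failed=occurs, A isolation valve 2 is inoperative=occurs → not all inputs occur → does not occur.
Reactor cooling lost [OR]: Primary loop lost=not, Emergency loop lost=not, Heat-sink path 2 down=not → no input occurs → does not occur.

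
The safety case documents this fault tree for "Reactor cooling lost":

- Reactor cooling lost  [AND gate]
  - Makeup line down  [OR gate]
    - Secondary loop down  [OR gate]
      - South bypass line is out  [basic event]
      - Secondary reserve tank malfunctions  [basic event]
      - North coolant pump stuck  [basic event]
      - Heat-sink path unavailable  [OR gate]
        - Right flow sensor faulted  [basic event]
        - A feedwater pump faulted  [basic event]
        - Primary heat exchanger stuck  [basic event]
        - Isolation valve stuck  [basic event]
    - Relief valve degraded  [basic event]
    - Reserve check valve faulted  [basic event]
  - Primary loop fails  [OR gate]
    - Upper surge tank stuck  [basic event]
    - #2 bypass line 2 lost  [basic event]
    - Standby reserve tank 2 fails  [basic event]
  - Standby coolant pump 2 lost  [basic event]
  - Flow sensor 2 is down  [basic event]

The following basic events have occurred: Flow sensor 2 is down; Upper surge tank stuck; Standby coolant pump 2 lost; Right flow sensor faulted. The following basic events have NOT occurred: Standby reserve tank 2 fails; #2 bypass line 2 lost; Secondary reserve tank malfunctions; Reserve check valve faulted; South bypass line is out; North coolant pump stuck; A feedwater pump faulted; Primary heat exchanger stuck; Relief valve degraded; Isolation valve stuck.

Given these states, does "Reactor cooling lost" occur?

Yes

Heat-sink path unavailable [OR]: Right flow sensor faulted=occurs, A feedwater pump faulted=not, Primary heat exchanger stuck=not, Isolation valve stuck=not → at least one input occurs → occurs.
Secondary loop down [OR]: South bypass line is out=not, Secondary reserve tank malfunctions=not, North coolant pump stuck=not, Heat-sink path unavailable=occurs → at least one input occurs → occurs.
Makeup line down [OR]: Secondary loop down=occurs, Relief valve degraded=not, Reserve check valve faulted=not → at least one input occurs → occurs.
Primary loop fails [OR]: Upper surge tank stuck=occurs, #2 bypass line 2 lost=not, Standby reserve tank 2 fails=not → at least one input occurs → occurs.
Reactor cooling lost [AND]: Makeup line down=occurs, Primary loop fails=occurs, Standby coolant pump 2 lost=occurs, Flow sensor 2 is down=occurs → all inputs occur → occurs.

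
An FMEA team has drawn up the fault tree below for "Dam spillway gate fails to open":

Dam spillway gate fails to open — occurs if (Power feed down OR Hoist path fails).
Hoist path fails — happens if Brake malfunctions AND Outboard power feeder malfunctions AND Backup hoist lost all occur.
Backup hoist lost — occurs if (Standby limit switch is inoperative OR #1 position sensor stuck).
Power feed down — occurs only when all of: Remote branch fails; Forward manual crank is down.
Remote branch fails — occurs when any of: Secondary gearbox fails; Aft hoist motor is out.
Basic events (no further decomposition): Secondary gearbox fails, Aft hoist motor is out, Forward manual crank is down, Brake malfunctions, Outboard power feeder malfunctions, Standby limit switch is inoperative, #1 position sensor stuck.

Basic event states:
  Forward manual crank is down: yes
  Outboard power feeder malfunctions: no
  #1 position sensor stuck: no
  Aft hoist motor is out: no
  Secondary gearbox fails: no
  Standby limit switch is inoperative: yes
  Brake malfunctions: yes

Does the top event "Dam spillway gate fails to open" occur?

Remote branch fails [OR]: Secondary gearbox fails=not, Aft hoist motor is out=not → no input occurs → does not occur.
Power feed down [AND]: Remote branch fails=not, Forward manual crank is down=occurs → not all inputs occur → does not occur.
Backup hoist lost [OR]: Standby limit switch is inoperative=occurs, #1 position sensor stuck=not → at least one input occurs → occurs.
Hoist path fails [AND]: Brake malfunctions=occurs, Outboard power feeder malfunctions=not, Backup hoist lost=occurs → not all inputs occur → does not occur.
Dam spillway gate fails to open [OR]: Power feed down=not, Hoist path fails=not → no input occurs → does not occur.

No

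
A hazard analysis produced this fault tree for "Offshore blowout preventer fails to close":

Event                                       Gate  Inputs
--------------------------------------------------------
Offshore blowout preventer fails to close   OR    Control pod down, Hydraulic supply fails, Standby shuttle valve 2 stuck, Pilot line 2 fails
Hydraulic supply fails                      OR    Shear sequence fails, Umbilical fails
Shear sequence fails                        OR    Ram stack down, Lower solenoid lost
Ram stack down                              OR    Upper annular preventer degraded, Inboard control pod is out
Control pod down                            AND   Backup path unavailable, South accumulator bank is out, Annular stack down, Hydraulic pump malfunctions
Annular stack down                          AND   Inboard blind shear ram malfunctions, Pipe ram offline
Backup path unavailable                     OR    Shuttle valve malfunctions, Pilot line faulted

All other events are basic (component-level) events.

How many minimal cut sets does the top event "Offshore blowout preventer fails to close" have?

8

Backup path unavailable [OR]: union of children's cut sets → 2 cut set(s).
Annular stack down [AND]: one cut set from each child combined → 1 × 1 = 1 cut set(s).
Control pod down [AND]: one cut set from each child combined → 2 × 1 × 1 × 1 = 2 cut set(s).
Ram stack down [OR]: union of children's cut sets → 2 cut set(s).
Shear sequence fails [OR]: union of children's cut sets → 3 cut set(s).
Hydraulic supply fails [OR]: union of children's cut sets → 4 cut set(s).
Offshore blowout preventer fails to close [OR]: union of children's cut sets → 8 cut set(s).
Minimal cut sets: {Hydraulic pump malfunctions, Inboard blind shear ram malfunctions, Pipe ram offline, Shuttle valve malfunctions, South accumulator bank is out}; {Hydraulic pump malfunctions, Inboard blind shear ram malfunctions, Pilot line faulted, Pipe ram offline, South accumulator bank is out}; {Upper annular preventer degraded}; {Inboard control pod is out}; {Lower solenoid lost}; {Umbilical fails}; {Standby shuttle valve 2 stuck}; {Pilot line 2 fails}.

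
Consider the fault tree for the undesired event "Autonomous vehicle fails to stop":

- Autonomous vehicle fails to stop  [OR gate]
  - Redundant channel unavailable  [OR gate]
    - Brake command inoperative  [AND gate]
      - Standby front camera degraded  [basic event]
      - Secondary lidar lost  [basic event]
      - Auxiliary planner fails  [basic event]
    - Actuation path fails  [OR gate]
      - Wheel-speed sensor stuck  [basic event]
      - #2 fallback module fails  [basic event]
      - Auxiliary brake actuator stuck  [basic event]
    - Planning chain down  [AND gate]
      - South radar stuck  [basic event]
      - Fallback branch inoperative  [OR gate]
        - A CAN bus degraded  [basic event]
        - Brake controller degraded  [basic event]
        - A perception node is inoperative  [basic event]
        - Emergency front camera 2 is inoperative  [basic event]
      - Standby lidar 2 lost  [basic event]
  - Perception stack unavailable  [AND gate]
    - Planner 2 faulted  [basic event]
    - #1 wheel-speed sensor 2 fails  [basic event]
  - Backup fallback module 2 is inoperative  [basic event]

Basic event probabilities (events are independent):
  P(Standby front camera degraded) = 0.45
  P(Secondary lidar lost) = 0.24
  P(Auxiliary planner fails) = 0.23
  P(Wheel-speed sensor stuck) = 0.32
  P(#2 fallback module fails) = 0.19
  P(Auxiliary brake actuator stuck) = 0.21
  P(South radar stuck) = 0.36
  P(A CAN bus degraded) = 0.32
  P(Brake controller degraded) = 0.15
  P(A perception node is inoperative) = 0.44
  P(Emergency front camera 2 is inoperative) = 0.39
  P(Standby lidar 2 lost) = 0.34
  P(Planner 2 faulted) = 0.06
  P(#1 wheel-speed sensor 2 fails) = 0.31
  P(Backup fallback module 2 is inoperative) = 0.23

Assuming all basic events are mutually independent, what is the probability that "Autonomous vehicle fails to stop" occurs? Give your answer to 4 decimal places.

0.7108

P(Brake command inoperative) [AND] = 0.45 × 0.24 × 0.23 = 0.024840
P(Actuation path fails) [OR] = 1 − (1−0.32) × (1−0.19) × (1−0.21) = 0.564868
P(Fallback branch inoperative) [OR] = 1 − (1−0.32) × (1−0.15) × (1−0.44) × (1−0.39) = 0.802555
P(Planning chain down) [AND] = 0.36 × 0.802555 × 0.34 = 0.098233
P(Redundant channel unavailable) [OR] = 1 − (1−0.024840) × (1−0.564868) × (1−0.098233) = 0.617359
P(Perception stack unavailable) [AND] = 0.06 × 0.31 = 0.018600
P(Autonomous vehicle fails to stop) [OR] = 1 − (1−0.617359) × (1−0.018600) × (1−0.23) = 0.710847
Rounded to 4 decimal places: P(Autonomous vehicle fails to stop) ≈ 0.7108.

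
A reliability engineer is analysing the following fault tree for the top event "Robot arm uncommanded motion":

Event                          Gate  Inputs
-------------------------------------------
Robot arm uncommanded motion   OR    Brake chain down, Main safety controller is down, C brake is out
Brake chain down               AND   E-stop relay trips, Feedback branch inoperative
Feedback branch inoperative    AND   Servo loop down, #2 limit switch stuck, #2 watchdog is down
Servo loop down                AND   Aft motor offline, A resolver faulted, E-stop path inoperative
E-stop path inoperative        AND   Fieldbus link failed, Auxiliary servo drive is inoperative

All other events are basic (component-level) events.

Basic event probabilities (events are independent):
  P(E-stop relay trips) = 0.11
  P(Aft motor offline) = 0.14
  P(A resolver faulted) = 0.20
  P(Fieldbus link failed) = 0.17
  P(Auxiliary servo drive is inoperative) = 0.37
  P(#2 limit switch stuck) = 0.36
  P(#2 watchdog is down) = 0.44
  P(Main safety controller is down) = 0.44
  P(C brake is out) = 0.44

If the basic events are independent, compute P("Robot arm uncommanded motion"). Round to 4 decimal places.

0.6864

P(E-stop path inoperative) [AND] = 0.17 × 0.37 = 0.062900
P(Servo loop down) [AND] = 0.14 × 0.20 × 0.062900 = 0.001761
P(Feedback branch inoperative) [AND] = 0.001761 × 0.36 × 0.44 = 0.000279
P(Brake chain down) [AND] = 0.11 × 0.000279 = 0.000031
P(Robot arm uncommanded motion) [OR] = 1 − (1−0.000031) × (1−0.44) × (1−0.44) = 0.686410
Rounded to 4 decimal places: P(Robot arm uncommanded motion) ≈ 0.6864.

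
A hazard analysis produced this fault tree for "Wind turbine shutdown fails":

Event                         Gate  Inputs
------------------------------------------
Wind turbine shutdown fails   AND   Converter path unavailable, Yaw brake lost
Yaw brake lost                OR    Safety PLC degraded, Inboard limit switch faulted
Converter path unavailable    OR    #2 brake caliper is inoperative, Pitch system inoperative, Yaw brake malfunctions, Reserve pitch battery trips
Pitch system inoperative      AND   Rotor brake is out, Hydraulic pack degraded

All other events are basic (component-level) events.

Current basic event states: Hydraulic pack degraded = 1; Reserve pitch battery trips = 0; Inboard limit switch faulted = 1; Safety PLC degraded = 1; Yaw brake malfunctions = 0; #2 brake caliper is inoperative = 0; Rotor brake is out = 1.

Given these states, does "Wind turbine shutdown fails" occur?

Yes

Pitch system inoperative [AND]: Rotor brake is out=occurs, Hydraulic pack degraded=occurs → all inputs occur → occurs.
Converter path unavailable [OR]: #2 brake caliper is inoperative=not, Pitch system inoperative=occurs, Yaw brake malfunctions=not, Reserve pitch battery trips=not → at least one input occurs → occurs.
Yaw brake lost [OR]: Safety PLC degraded=occurs, Inboard limit switch faulted=occurs → at least one input occurs → occurs.
Wind turbine shutdown fails [AND]: Converter path unavailable=occurs, Yaw brake lost=occurs → all inputs occur → occurs.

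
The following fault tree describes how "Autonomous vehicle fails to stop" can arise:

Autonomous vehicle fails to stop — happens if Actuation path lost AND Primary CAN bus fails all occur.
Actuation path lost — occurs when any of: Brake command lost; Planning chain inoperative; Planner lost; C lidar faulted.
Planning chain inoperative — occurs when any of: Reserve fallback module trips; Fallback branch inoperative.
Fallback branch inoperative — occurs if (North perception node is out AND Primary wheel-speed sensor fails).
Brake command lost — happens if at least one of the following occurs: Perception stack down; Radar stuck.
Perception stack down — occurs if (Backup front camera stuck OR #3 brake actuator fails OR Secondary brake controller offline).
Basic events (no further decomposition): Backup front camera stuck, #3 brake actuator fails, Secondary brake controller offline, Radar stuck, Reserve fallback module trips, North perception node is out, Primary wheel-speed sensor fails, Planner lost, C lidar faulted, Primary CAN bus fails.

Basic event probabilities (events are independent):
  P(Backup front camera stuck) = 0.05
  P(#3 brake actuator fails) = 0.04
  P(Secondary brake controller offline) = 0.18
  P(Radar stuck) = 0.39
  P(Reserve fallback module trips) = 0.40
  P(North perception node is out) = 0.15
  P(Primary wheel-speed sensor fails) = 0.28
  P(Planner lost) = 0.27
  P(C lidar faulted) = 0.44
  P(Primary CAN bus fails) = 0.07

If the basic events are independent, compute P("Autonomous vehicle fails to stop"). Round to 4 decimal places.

P(Perception stack down) [OR] = 1 − (1−0.05) × (1−0.04) × (1−0.18) = 0.252160
P(Brake command lost) [OR] = 1 − (1−0.252160) × (1−0.39) = 0.543818
P(Fallback branch inoperative) [AND] = 0.15 × 0.28 = 0.042000
P(Planning chain inoperative) [OR] = 1 − (1−0.40) × (1−0.042000) = 0.425200
P(Actuation path lost) [OR] = 1 − (1−0.543818) × (1−0.425200) × (1−0.27) × (1−0.44) = 0.892807
P(Autonomous vehicle fails to stop) [AND] = 0.892807 × 0.07 = 0.062496
Rounded to 4 decimal places: P(Autonomous vehicle fails to stop) ≈ 0.0625.

0.0625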